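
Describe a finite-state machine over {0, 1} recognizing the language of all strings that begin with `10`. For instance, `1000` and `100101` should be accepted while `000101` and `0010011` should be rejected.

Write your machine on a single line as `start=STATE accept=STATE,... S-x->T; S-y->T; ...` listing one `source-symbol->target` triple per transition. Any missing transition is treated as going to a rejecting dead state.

start=q0; accept=q2; q0-0->q3; q0-1->q1; q1-0->q2; q1-1->q3; q2-0->q2; q2-1->q2; q3-0->q3; q3-1->q3

Check the first 2 symbols one by one: q0 through q1 record how many have matched `10` so far; any wrong symbol goes to the dead state q3. After all 2 match we enter the accepting sink q2.
With 4 states:
        0   1  
>  q0   q3  q1 
   q1   q2  q3 
 * q2   q2  q2 
   q3   q3  q3 
(> = start, * = accepting)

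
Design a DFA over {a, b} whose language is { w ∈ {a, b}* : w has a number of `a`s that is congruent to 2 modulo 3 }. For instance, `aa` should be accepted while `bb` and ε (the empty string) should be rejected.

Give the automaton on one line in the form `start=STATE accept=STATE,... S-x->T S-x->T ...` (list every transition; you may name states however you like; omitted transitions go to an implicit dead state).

start=q0 accept=q2 q0-a->q1 q0-b->q0 q1-a->q2 q1-b->q1 q2-a->q0 q2-b->q2

Keep the running count of `a`s modulo 3: each `a` advances along the cycle q0 → q1 → q2 → q0 while other symbols loop. Accept at q2.
        a   b  
>  q0   q1  q0 
   q1   q2  q1 
 * q2   q0  q2 
(> = start, * = accepting)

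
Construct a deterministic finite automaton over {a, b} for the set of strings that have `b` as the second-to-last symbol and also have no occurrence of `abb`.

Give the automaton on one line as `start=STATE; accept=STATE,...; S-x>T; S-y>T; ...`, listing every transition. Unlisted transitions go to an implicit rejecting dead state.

Handle the two conditions separately and then intersect. The first has 7 states tracking the last 2 symbols read; the second has 4 states tracking partial matches of the forbidden pattern `abb`. A product state is a pair (one from each), accepting exactly when both do. Minimizing collapses redundant product states.
A 7-state machine:
        a   b  
>  q0   q1  q2 
   q1   q1  q3 
   q2   q4  q5 
   q3   q4  q6 
 * q4   q1  q3 
 * q5   q4  q5 
   q6   q6  q6 
(> = start, * = accepting)

start=q0; accept=q4,q5; q0-a>q1; q0-b>q2; q1-a>q1; q1-b>q3; q2-a>q4; q2-b>q5; q3-a>q4; q3-b>q6; q4-a>q1; q4-b>q3; q5-a>q4; q5-b>q5; q6-a>q6; q6-b>q6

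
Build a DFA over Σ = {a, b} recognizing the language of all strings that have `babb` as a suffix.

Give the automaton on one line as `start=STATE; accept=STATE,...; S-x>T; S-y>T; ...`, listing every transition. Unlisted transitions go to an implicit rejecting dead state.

Let each state record the length of the longest suffix of the input read so far that is also a prefix of `babb`. q1 means the last symbol is `b`; q2 means the last 2 symbols are `ba`; q3 means the last 3 symbols are `bab`; q4 means the last 4 symbols are `babb`. Accept only at q4, where the string currently ends in `babb`.
A 5-state machine:
        a   b  
>  q0   q0  q1 
   q1   q2  q1 
   q2   q0  q3 
   q3   q2  q4 
 * q4   q2  q1 
(> = start, * = accepting)

start=q0; accept=q4; q0-a>q0; q0-b>q1; q1-a>q2; q1-b>q1; q2-a>q0; q2-b>q3; q3-a>q2; q3-b>q4; q4-a>q2; q4-b>q1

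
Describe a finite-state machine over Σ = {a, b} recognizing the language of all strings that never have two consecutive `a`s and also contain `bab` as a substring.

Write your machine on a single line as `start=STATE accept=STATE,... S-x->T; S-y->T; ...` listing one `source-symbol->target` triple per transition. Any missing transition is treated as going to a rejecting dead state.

start=q0; accept=q6,q8; q0-a->q1; q0-b->q2; q1-a->q3; q1-b->q2; q2-a->q4; q2-b->q2; q3-a->q3; q3-b->q5; q4-a->q3; q4-b->q6; q5-a->q7; q5-b->q5; q6-a->q8; q6-b->q6; q7-a->q3; q7-b->q9; q8-a->q9; q8-b->q6; q9-a->q9; q9-b->q9

Handle the two conditions separately and then intersect. One (3 states) tracks partial matches of the forbidden pattern `aa`; the other (4 states) tracks whether and how much of `bab` has been seen. Each combined state is a pair, one component from each; accept when both components accept.
With 10 states:
        a   b  
>  q0   q1  q2 
   q1   q3  q2 
   q2   q4  q2 
   q3   q3  q5 
   q4   q3  q6 
   q5   q7  q5 
 * q6   q8  q6 
   q7   q3  q9 
 * q8   q9  q6 
   q9   q9  q9 
(> = start, * = accepting)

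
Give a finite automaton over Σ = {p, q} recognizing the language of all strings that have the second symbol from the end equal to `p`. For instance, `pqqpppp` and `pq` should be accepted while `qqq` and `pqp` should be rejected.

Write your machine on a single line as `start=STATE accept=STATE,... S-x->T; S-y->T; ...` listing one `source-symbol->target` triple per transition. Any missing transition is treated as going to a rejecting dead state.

Because acceptance depends on a position counted from the end, the machine has to buffer the most recent 2 symbols. Make each state the string of the last up-to-2 symbols read; on input `x` shift the window left and append `x`. Accept when the buffered window has length 2 and begins with `p`.
A 7-state machine:
        p   q  
>  s0   s1  s2 
   s1   s3  s4 
   s2   s5  s6 
 * s3   s3  s4 
 * s4   s5  s6 
   s5   s3  s4 
   s6   s5  s6 
(> = start, * = accepting)

start=s0; accept=s3,s4; s0-p->s1; s0-q->s2; s1-p->s3; s1-q->s4; s2-p->s5; s2-q->s6; s3-p->s3; s3-q->s4; s4-p->s5; s4-q->s6; s5-p->s3; s5-q->s4; s6-p->s5; s6-q->s6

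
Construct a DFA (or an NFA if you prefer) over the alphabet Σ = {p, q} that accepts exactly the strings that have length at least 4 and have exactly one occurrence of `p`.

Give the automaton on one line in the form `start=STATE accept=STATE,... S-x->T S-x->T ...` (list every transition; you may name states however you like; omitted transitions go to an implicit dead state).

Run two small machines in parallel and take their product. One (6 states) tracks the input length, saturating at 5; the other (3 states) tracks the count of `p`s, saturating at 2. Each combined state is a pair, one component from each; accept when both components accept.
A 15-state machine:
          p    q  
>  S0     S1   S2 
   S1     S3   S4 
   S2     S4   S5 
   S3     S6   S6 
   S4     S6   S7 
   S5     S7   S8 
   S6     S9   S9 
   S7     S9  S10 
   S8    S10  S11 
   S9    S12  S12 
 * S10   S12  S13 
   S11   S13  S14 
   S12   S12  S12 
 * S13   S12  S13 
   S14   S13  S14 
(> = start, * = accepting)

start=S0 accept=S10,S13 S0-p->S1 S0-q->S2 S1-p->S3 S1-q->S4 S2-p->S4 S2-q->S5 S3-p->S6 S3-q->S6 S4-p->S6 S4-q->S7 S5-p->S7 S5-q->S8 S6-p->S9 S6-q->S9 S7-p->S9 S7-q->S10 S8-p->S10 S8-q->S11 S9-p->S12 S9-q->S12 S10-p->S12 S10-q->S13 S11-p->S13 S11-q->S14 S12-p->S12 S12-q->S12 S13-p->S12 S13-q->S13 S14-p->S13 S14-q->S14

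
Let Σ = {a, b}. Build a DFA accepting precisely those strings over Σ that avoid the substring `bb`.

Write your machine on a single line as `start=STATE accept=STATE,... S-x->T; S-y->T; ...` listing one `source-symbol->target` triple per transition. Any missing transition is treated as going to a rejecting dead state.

This is the complement of 'contains `bb`'. Use the same substring-matching states — S0 through S2 holding how much of `bb` has just been matched — but flip the accepting set: everything except the trap S2 accepts.
        a   b  
>* S0   S0  S1 
 * S1   S0  S2 
   S2   S2  S2 
(> = start, * = accepting)

start=S0; accept=S0,S1; S0-a->S0; S0-b->S1; S1-a->S0; S1-b->S2; S2-a->S2; S2-b->S2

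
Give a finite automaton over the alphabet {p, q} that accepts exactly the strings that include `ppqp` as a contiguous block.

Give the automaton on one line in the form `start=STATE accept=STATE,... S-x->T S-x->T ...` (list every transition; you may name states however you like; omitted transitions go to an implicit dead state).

Track how much of `ppqp` has been matched so far: state A is no progress, E is the absorbing accept state reached once `ppqp` has occurred. Intermediate states record partial matches; on a mismatch, fall back to the longest reusable overlap.
With 5 states:
       p  q 
>  A   B  A 
   B   C  A 
   C   C  D 
   D   E  A 
 * E   E  E 
(> = start, * = accepting)

start=A accept=E A-p->B A-q->A B-p->C B-q->A C-p->C C-q->D D-p->E D-q->A E-p->E E-q->E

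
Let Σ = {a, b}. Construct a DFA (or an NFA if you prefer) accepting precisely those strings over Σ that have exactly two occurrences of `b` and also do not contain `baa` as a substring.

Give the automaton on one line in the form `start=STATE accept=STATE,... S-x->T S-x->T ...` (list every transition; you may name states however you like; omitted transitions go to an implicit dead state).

Build one automaton per condition and run them in lockstep. The first has 4 states tracking the count of `b`s, saturating at 3; the second has 4 states tracking partial matches of the forbidden pattern `baa`. A product state is a pair (one from each), accepting exactly when both do. After merging equivalent states the machine shrinks.
6 states suffice.
        a   b  
>  q0   q0  q1 
   q1   q2  q3 
   q2   q4  q3 
 * q3   q5  q4 
   q4   q4  q4 
 * q5   q4  q4 
(> = start, * = accepting)

start=q0 accept=q3,q5 q0-a->q0 q0-b->q1 q1-a->q2 q1-b->q3 q2-a->q4 q2-b->q3 q3-a->q5 q3-b->q4 q4-a->q4 q4-b->q4 q5-a->q4 q5-b->q4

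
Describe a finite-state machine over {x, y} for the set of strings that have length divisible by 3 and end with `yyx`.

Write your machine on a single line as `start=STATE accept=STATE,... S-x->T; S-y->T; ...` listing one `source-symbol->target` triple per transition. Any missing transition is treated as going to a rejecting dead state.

start=q0; accept=q5; q0-x->q1; q0-y->q2; q1-x->q3; q1-y->q3; q2-x->q3; q2-y->q4; q3-x->q0; q3-y->q0; q4-x->q5; q4-y->q0; q5-x->q1; q5-y->q2

Handle the two conditions separately and then intersect. One (3 states) tracks the input length modulo 3; the other (4 states) tracks how much of the suffix `yyx` has currently been matched. Each combined state is a pair, one component from each; accept when both components accept. Minimizing collapses redundant product states.
6 states suffice.
        x   y  
>  q0   q1  q2 
   q1   q3  q3 
   q2   q3  q4 
   q3   q0  q0 
   q4   q5  q0 
 * q5   q1  q2 
(> = start, * = accepting)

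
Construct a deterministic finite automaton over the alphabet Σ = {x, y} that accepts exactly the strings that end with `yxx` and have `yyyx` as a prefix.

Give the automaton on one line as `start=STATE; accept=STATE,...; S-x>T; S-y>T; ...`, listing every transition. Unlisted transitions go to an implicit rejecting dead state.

start=q0; accept=q9; q0-x>q1; q0-y>q2; q1-x>q1; q1-y>q3; q2-x>q4; q2-y>q5; q3-x>q4; q3-y>q3; q4-x>q6; q4-y>q3; q5-x>q4; q5-y>q7; q6-x>q1; q6-y>q3; q7-x>q8; q7-y>q3; q8-x>q9; q8-y>q10; q9-x>q11; q9-y>q10; q10-x>q8; q10-y>q10; q11-x>q11; q11-y>q10

Build one automaton per condition and run them in lockstep. One (4 states) tracks how much of the suffix `yxx` has currently been matched; the other (6 states) tracks whether the input so far still matches the prefix `yyyx`. Each combined state is a pair, one component from each; accept when both components accept.
          x    y  
>  q0     q1   q2 
   q1     q1   q3 
   q2     q4   q5 
   q3     q4   q3 
   q4     q6   q3 
   q5     q4   q7 
   q6     q1   q3 
   q7     q8   q3 
   q8     q9  q10 
 * q9    q11  q10 
   q10    q8  q10 
   q11   q11  q10 
(> = start, * = accepting)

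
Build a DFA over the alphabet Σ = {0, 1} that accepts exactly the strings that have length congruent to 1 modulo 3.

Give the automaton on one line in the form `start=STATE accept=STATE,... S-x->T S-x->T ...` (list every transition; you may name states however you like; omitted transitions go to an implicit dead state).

Only the length mod 3 matters, so use a 3-cycle: from any state, every input symbol moves to the next state, wrapping S2 back to S0. Mark S1 accepting.
        0   1  
>  S0   S1  S1 
 * S1   S2  S2 
   S2   S0  S0 
(> = start, * = accepting)

start=S0 accept=S1 S0-0->S1 S0-1->S1 S1-0->S2 S1-1->S2 S2-0->S0 S2-1->S0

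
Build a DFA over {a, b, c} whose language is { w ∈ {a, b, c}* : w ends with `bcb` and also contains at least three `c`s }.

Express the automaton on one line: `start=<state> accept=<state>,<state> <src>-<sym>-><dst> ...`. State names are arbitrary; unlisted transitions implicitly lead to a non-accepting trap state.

Run two small machines in parallel and take their product. One (4 states) tracks how much of the suffix `bcb` has currently been matched; the other (5 states) tracks the count of `c`s, saturating at 4. Each combined state is a pair, one component from each; accept when both components accept.
          a    b    c  
>  s0     s0   s1   s2 
   s1     s0   s1   s3 
   s2     s2   s4   s5 
   s3     s2   s6   s5 
   s4     s2   s4   s7 
   s5     s5   s8   s9 
   s6     s2   s4   s7 
   s7     s5  s10   s9 
   s8     s5   s8  s11 
   s9     s9  s12  s13 
   s10    s5   s8  s11 
   s11    s9  s14  s13 
   s12    s9  s12  s15 
   s13   s13  s16  s13 
 * s14    s9  s12  s15 
   s15   s13  s17  s13 
   s16   s13  s16  s15 
 * s17   s13  s16  s15 
(> = start, * = accepting)

start=s0 accept=s14,s17 s0-a->s0 s0-b->s1 s0-c->s2 s1-a->s0 s1-b->s1 s1-c->s3 s2-a->s2 s2-b->s4 s2-c->s5 s3-a->s2 s3-b->s6 s3-c->s5 s4-a->s2 s4-b->s4 s4-c->s7 s5-a->s5 s5-b->s8 s5-c->s9 s6-a->s2 s6-b->s4 s6-c->s7 s7-a->s5 s7-b->s10 s7-c->s9 s8-a->s5 s8-b->s8 s8-c->s11 s9-a->s9 s9-b->s12 s9-c->s13 s10-a->s5 s10-b->s8 s10-c->s11 s11-a->s9 s11-b->s14 s11-c->s13 s12-a->s9 s12-b->s12 s12-c->s15 s13-a->s13 s13-b->s16 s13-c->s13 s14-a->s9 s14-b->s12 s14-c->s15 s15-a->s13 s15-b->s17 s15-c->s13 s16-a->s13 s16-b->s16 s16-c->s15 s17-a->s13 s17-b->s16 s17-c->s15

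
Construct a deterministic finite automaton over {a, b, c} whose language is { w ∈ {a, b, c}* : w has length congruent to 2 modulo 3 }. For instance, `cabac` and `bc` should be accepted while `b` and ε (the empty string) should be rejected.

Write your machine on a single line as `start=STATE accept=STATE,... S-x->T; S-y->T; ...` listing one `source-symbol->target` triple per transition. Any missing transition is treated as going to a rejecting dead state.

start=S0; accept=S2; S0-a->S1; S0-b->S1; S0-c->S1; S1-a->S2; S1-b->S2; S1-c->S2; S2-a->S0; S2-b->S0; S2-c->S0

Only the length mod 3 matters, so use a 3-cycle: from any state, every input symbol moves to the next state, wrapping S2 back to S0. Mark S2 accepting.
With 3 states:
        a   b   c  
>  S0   S1  S1  S1 
   S1   S2  S2  S2 
 * S2   S0  S0  S0 
(> = start, * = accepting)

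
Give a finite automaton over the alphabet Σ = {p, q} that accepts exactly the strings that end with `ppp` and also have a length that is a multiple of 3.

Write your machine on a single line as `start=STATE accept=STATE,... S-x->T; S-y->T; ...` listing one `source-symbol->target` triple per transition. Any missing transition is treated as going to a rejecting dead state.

start=S0; accept=S5; S0-p->S1; S0-q->S2; S1-p->S3; S1-q->S4; S2-p->S4; S2-q->S4; S3-p->S5; S3-q->S0; S4-p->S0; S4-q->S0; S5-p->S1; S5-q->S2

Build one automaton per condition and run them in lockstep. One (4 states) tracks how much of the suffix `ppp` has currently been matched; the other (3 states) tracks the input length modulo 3. Each combined state is a pair, one component from each; accept when both components accept. Minimizing collapses redundant product states.
With 6 states:
        p   q  
>  S0   S1  S2 
   S1   S3  S4 
   S2   S4  S4 
   S3   S5  S0 
   S4   S0  S0 
 * S5   S1  S2 
(> = start, * = accepting)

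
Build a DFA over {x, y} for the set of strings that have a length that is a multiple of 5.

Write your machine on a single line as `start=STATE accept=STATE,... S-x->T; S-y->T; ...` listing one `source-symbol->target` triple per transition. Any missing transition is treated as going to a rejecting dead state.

start=S0; accept=S0; S0-x->S1; S0-y->S1; S1-x->S2; S1-y->S2; S2-x->S3; S2-y->S3; S3-x->S4; S3-y->S4; S4-x->S0; S4-y->S0

Count input length modulo 5: every symbol advances one step around the cycle S0 → S1 → S2 → S3 → S4 → S0. Accept at S0.
        x   y  
>* S0   S1  S1 
   S1   S2  S2 
   S2   S3  S3 
   S3   S4  S4 
   S4   S0  S0 
(> = start, * = accepting)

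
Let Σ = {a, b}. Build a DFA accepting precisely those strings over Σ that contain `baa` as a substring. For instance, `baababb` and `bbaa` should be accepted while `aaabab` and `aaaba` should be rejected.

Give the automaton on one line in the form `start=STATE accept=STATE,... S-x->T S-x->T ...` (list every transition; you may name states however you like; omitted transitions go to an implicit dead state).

start=s0 accept=s3 s0-a->s0 s0-b->s1 s1-a->s2 s1-b->s1 s2-a->s3 s2-b->s1 s3-a->s3 s3-b->s3

States s0..s2 record the length of the longest prefix of `baa` that matches the current input suffix. Reaching s3 means `baa` has been seen, and we stay there forever. Accept from s3.
With 4 states:
        a   b  
>  s0   s0  s1 
   s1   s2  s1 
   s2   s3  s1 
 * s3   s3  s3 
(> = start, * = accepting)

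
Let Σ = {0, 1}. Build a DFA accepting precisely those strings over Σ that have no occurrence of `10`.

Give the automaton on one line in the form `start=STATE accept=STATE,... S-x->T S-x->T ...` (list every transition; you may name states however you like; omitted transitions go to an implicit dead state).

start=q0 accept=q0,q1 q0-0->q0 q0-1->q1 q1-0->q2 q1-1->q1 q2-0->q2 q2-1->q2

This is the complement of 'contains `10`'. Use the same substring-matching states — q0 through q2 holding how much of `10` has just been matched — but flip the accepting set: everything except the trap q2 accepts.
With 3 states:
        0   1  
>* q0   q0  q1 
 * q1   q2  q1 
   q2   q2  q2 
(> = start, * = accepting)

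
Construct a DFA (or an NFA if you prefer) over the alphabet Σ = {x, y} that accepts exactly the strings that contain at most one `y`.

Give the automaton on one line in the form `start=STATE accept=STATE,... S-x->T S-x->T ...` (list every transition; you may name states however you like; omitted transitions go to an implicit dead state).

Only the number of `y`s matters, and only up to 2. Make a chain A → B → C advanced by each `y` (with C absorbing); every other symbol self-loops. The accepting set is {A, B}.
       x  y 
>* A   A  B 
 * B   B  C 
   C   C  C 
(> = start, * = accepting)

start=A accept=A,B A-x->A A-y->B B-x->B B-y->C C-x->C C-y->C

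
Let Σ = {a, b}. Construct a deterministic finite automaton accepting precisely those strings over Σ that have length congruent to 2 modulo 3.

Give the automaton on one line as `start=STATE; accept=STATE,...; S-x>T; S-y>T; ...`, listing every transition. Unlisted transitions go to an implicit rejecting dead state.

Count input length modulo 3: every symbol advances one step around the cycle S0 → S1 → S2 → S0. Accept at S2.
        a   b  
>  S0   S1  S1 
   S1   S2  S2 
 * S2   S0  S0 
(> = start, * = accepting)

start=S0; accept=S2; S0-a>S1; S0-b>S1; S1-a>S2; S1-b>S2; S2-a>S0; S2-b>S0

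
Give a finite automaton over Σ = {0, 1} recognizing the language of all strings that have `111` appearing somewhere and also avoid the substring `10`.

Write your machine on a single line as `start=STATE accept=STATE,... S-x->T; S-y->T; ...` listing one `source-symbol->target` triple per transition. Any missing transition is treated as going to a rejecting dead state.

Run two small machines in parallel and take their product. One (4 states) tracks whether and how much of `111` has been seen; the other (3 states) tracks partial matches of the forbidden pattern `10`. Each combined state is a pair, one component from each; accept when both components accept. Minimizing collapses redundant product states.
       0  1 
>  A   A  B 
   B   C  D 
   C   C  C 
   D   C  E 
 * E   C  E 
(> = start, * = accepting)

start=A; accept=E; A-0->A; A-1->B; B-0->C; B-1->D; C-0->C; C-1->C; D-0->C; D-1->E; E-0->C; E-1->E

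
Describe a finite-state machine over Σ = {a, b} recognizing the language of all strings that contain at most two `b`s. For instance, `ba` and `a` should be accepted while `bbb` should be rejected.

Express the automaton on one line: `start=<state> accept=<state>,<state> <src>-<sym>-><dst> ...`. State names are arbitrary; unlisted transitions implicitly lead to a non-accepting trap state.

Count `b`s, saturating at 3: states S0 through S2 mean 0 through 2 `b`s seen; S3 means more than 2. Each `b` increments (capped at S3); other symbols loop. Accept from {S0, S1, S2}.
With 4 states:
        a   b  
>* S0   S0  S1 
 * S1   S1  S2 
 * S2   S2  S3 
   S3   S3  S3 
(> = start, * = accepting)

start=S0 accept=S0,S1,S2 S0-a->S0 S0-b->S1 S1-a->S1 S1-b->S2 S2-a->S2 S2-b->S3 S3-a->S3 S3-b->S3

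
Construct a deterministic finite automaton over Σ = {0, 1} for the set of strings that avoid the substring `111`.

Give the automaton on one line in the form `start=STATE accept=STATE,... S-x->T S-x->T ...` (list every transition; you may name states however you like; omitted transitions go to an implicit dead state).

Track partial matches of the forbidden pattern `111`. State S3 is a dead state reached once `111` has occurred; every other state accepts. S0 means no part of `111` is currently matched.
4 states suffice.
        0   1  
>* S0   S0  S1 
 * S1   S0  S2 
 * S2   S0  S3 
   S3   S3  S3 
(> = start, * = accepting)

start=S0 accept=S0,S1,S2 S0-0->S0 S0-1->S1 S1-0->S0 S1-1->S2 S2-0->S0 S2-1->S3 S3-0->S3 S3-1->S3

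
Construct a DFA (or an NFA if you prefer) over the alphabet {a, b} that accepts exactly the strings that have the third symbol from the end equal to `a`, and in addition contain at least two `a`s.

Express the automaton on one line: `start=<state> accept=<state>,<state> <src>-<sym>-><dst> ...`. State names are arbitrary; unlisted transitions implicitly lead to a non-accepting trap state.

Run two small machines in parallel and take their product. The first has 15 states tracking the last 3 symbols read; the second has 4 states tracking the count of `a`s, saturating at 3. A product state is a pair (one from each), accepting exactly when both do. Equivalent product states are then merged.
          a    b  
>  q0     q1   q0 
   q1     q2   q3 
   q2     q4   q5 
   q3     q6   q7 
 * q4     q4   q5 
 * q5     q6   q8 
 * q6     q2   q9 
   q7    q10   q7 
 * q8    q10   q7 
   q9     q6   q8 
   q10    q2   q9 
(> = start, * = accepting)

start=q0 accept=q4,q5,q6,q8 q0-a->q1 q0-b->q0 q1-a->q2 q1-b->q3 q2-a->q4 q2-b->q5 q3-a->q6 q3-b->q7 q4-a->q4 q4-b->q5 q5-a->q6 q5-b->q8 q6-a->q2 q6-b->q9 q7-a->q10 q7-b->q7 q8-a->q10 q8-b->q7 q9-a->q6 q9-b->q8 q10-a->q2 q10-b->q9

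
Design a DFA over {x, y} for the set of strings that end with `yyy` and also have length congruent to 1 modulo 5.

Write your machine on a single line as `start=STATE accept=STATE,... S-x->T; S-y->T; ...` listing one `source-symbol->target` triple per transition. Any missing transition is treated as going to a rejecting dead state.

Build one automaton per condition and run them in lockstep. The first has 4 states tracking how much of the suffix `yyy` has currently been matched; the second has 5 states tracking the input length modulo 5. A product state is a pair (one from each), accepting exactly when both do. Equivalent product states are then merged.
An 8-state machine:
        x   y  
>  q0   q1  q1 
   q1   q2  q2 
   q2   q3  q3 
   q3   q4  q5 
   q4   q0  q0 
   q5   q0  q6 
   q6   q1  q7 
 * q7   q2  q2 
(> = start, * = accepting)

start=q0; accept=q7; q0-x->q1; q0-y->q1; q1-x->q2; q1-y->q2; q2-x->q3; q2-y->q3; q3-x->q4; q3-y->q5; q4-x->q0; q4-y->q0; q5-x->q0; q5-y->q6; q6-x->q1; q6-y->q7; q7-x->q2; q7-y->q2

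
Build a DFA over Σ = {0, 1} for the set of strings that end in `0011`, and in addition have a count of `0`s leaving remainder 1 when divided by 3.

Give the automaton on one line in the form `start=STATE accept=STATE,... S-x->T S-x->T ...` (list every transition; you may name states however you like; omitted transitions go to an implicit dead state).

Handle the two conditions separately and then intersect. One (5 states) tracks how much of the suffix `0011` has currently been matched; the other (3 states) tracks the count of `0`s modulo 3. Each combined state is a pair, one component from each; accept when both components accept. Minimizing collapses redundant product states.
7 states suffice.
        0   1  
>  q0   q1  q0 
   q1   q2  q1 
   q2   q3  q2 
   q3   q4  q0 
   q4   q2  q5 
   q5   q2  q6 
 * q6   q2  q1 
(> = start, * = accepting)

start=q0 accept=q6 q0-0->q1 q0-1->q0 q1-0->q2 q1-1->q1 q2-0->q3 q2-1->q2 q3-0->q4 q3-1->q0 q4-0->q2 q4-1->q5 q5-0->q2 q5-1->q6 q6-0->q2 q6-1->q1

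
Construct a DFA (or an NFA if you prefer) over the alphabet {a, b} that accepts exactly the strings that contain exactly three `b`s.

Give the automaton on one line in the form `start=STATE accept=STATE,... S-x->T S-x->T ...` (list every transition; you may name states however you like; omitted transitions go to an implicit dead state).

start=s0 accept=s3 s0-a->s0 s0-b->s1 s1-a->s1 s1-b->s2 s2-a->s2 s2-b->s3 s3-a->s3 s3-b->s4 s4-a->s4 s4-b->s4

Count `b`s, saturating at 4: states s0 through s3 mean 0 through 3 `b`s seen; s4 means more than 3. Each `b` increments (capped at s4); other symbols loop. Accept from {s3}.
A 5-state machine:
        a   b  
>  s0   s0  s1 
   s1   s1  s2 
   s2   s2  s3 
 * s3   s3  s4 
   s4   s4  s4 
(> = start, * = accepting)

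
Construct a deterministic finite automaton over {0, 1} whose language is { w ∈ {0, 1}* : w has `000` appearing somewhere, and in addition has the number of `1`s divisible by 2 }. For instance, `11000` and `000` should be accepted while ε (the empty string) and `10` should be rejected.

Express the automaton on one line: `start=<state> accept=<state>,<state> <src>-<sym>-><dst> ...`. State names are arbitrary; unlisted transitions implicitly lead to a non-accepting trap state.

Build one automaton per condition and run them in lockstep. One (4 states) tracks whether and how much of `000` has been seen; the other (2 states) tracks the count of `1`s modulo 2. Each combined state is a pair, one component from each; accept when both components accept.
8 states suffice.
       0  1 
>  A   B  C 
   B   D  C 
   C   E  A 
   D   F  C 
   E   G  A 
 * F   F  H 
   G   H  A 
   H   H  F 
(> = start, * = accepting)

start=A accept=F A-0->B A-1->C B-0->D B-1->C C-0->E C-1->A D-0->F D-1->C E-0->G E-1->A F-0->F F-1->H G-0->H G-1->A H-0->H H-1->F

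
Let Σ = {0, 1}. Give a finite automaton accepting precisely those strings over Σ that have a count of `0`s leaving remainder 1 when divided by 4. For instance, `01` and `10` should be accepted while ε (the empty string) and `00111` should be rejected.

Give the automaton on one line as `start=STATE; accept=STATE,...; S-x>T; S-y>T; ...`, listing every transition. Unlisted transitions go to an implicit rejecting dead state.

start=A; accept=B; A-0>B; A-1>A; B-0>C; B-1>B; C-0>D; C-1>C; D-0>A; D-1>D

The only thing that matters is how many `0`s have appeared, reduced mod 4. Use one state per residue: A for 0, …, D for 3. Reading `0` moves to the next residue; anything else stays put. B is accepting.
4 states suffice.
       0  1 
>  A   B  A 
 * B   C  B 
   C   D  C 
   D   A  D 
(> = start, * = accepting)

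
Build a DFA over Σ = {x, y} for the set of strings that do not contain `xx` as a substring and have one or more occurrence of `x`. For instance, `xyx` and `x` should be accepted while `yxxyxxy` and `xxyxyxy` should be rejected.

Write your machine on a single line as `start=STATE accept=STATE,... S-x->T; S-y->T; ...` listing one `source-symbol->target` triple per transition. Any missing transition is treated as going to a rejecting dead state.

Build one automaton per condition and run them in lockstep. One (3 states) tracks partial matches of the forbidden pattern `xx`; the other (3 states) tracks the count of `x`s, saturating at 2. Each combined state is a pair, one component from each; accept when both components accept. Minimizing collapses redundant product states.
With 4 states:
        x   y  
>  q0   q1  q0 
 * q1   q2  q3 
   q2   q2  q2 
 * q3   q1  q3 
(> = start, * = accepting)

start=q0; accept=q1,q3; q0-x->q1; q0-y->q0; q1-x->q2; q1-y->q3; q2-x->q2; q2-y->q2; q3-x->q1; q3-y->q3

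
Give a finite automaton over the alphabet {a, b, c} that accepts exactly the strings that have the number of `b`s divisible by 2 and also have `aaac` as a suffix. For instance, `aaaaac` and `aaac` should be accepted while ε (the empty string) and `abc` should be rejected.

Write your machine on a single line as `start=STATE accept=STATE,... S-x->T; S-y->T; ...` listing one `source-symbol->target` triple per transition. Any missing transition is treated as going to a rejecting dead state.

Handle the two conditions separately and then intersect. One (2 states) tracks the count of `b`s modulo 2; the other (5 states) tracks how much of the suffix `aaac` has currently been matched. Each combined state is a pair, one component from each; accept when both components accept. Minimizing collapses redundant product states.
A 6-state machine:
        a   b   c  
>  q0   q1  q2  q0 
   q1   q3  q2  q0 
   q2   q2  q0  q2 
   q3   q4  q2  q0 
   q4   q4  q2  q5 
 * q5   q1  q2  q0 
(> = start, * = accepting)

start=q0; accept=q5; q0-a->q1; q0-b->q2; q0-c->q0; q1-a->q3; q1-b->q2; q1-c->q0; q2-a->q2; q2-b->q0; q2-c->q2; q3-a->q4; q3-b->q2; q3-c->q0; q4-a->q4; q4-b->q2; q4-c->q5; q5-a->q1; q5-b->q2; q5-c->q0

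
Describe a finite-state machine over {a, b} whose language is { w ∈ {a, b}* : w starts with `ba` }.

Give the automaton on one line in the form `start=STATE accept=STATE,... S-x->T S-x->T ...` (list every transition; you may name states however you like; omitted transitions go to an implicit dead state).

Check the first 2 symbols one by one: S0 through S1 record how many have matched `ba` so far; any wrong symbol goes to the dead state S3. After all 2 match we enter the accepting sink S2.
With 4 states:
        a   b  
>  S0   S3  S1 
   S1   S2  S3 
 * S2   S2  S2 
   S3   S3  S3 
(> = start, * = accepting)

start=S0 accept=S2 S0-a->S3 S0-b->S1 S1-a->S2 S1-b->S3 S2-a->S2 S2-b->S2 S3-a->S3 S3-b->S3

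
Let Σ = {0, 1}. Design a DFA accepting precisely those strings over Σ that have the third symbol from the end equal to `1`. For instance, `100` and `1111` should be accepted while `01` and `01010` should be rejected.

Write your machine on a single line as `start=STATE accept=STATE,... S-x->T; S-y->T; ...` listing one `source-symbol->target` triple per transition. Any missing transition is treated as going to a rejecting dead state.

Because acceptance depends on a position counted from the end, the machine has to buffer the most recent 3 symbols. Make each state the string of the last up-to-3 symbols read; on input `x` shift the window left and append `x`. Accept when the buffered window has length 3 and begins with `1`.
With 15 states:
          0    1  
>  q0     q1   q2 
   q1     q3   q4 
   q2     q5   q6 
   q3     q7   q8 
   q4     q9  q10 
   q5    q11  q12 
   q6    q13  q14 
   q7     q7   q8 
   q8     q9  q10 
   q9    q11  q12 
   q10   q13  q14 
 * q11    q7   q8 
 * q12    q9  q10 
 * q13   q11  q12 
 * q14   q13  q14 
(> = start, * = accepting)

start=q0; accept=q11,q12,q13,q14; q0-0->q1; q0-1->q2; q1-0->q3; q1-1->q4; q2-0->q5; q2-1->q6; q3-0->q7; q3-1->q8; q4-0->q9; q4-1->q10; q5-0->q11; q5-1->q12; q6-0->q13; q6-1->q14; q7-0->q7; q7-1->q8; q8-0->q9; q8-1->q10; q9-0->q11; q9-1->q12; q10-0->q13; q10-1->q14; q11-0->q7; q11-1->q8; q12-0->q9; q12-1->q10; q13-0->q11; q13-1->q12; q14-0->q13; q14-1->q14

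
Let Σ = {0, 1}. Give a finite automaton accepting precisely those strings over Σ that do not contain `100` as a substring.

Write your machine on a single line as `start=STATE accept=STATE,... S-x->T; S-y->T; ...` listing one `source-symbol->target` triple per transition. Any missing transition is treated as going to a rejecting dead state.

start=S0; accept=S0,S1,S2; S0-0->S0; S0-1->S1; S1-0->S2; S1-1->S1; S2-0->S3; S2-1->S1; S3-0->S3; S3-1->S3

This is the complement of 'contains `100`'. Use the same substring-matching states — S0 through S3 holding how much of `100` has just been matched — but flip the accepting set: everything except the trap S3 accepts.
        0   1  
>* S0   S0  S1 
 * S1   S2  S1 
 * S2   S3  S1 
   S3   S3  S3 
(> = start, * = accepting)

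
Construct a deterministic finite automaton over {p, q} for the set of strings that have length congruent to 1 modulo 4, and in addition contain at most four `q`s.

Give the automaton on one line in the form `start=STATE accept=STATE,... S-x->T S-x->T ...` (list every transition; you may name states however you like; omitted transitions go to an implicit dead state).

Handle the two conditions separately and then intersect. The first has 4 states tracking the input length modulo 4; the second has 6 states tracking the count of `q`s, saturating at 5. A product state is a pair (one from each), accepting exactly when both do.
       p  q 
>  A   B  C 
 * B   D  E 
 * C   E  F 
   D   G  H 
   E   H  I 
   F   I  J 
   G   A  K 
   H   K  L 
   I   L  M 
   J   M  N 
   K   C  O 
   L   O  P 
   M   P  Q 
   N   Q  R 
 * O   F  S 
 * P   S  T 
 * Q   T  U 
   R   U  U 
   S   J  V 
   T   V  W 
   U   W  W 
   V   N  X 
   W   X  X 
   X   R  R 
(> = start, * = accepting)

start=A accept=B,C,O,P,Q A-p->B A-q->C B-p->D B-q->E C-p->E C-q->F D-p->G D-q->H E-p->H E-q->I F-p->I F-q->J G-p->A G-q->K H-p->K H-q->L I-p->L I-q->M J-p->M J-q->N K-p->C K-q->O L-p->O L-q->P M-p->P M-q->Q N-p->Q N-q->R O-p->F O-q->S P-p->S P-q->T Q-p->T Q-q->U R-p->U R-q->U S-p->J S-q->V T-p->V T-q->W U-p->W U-q->W V-p->N V-q->X W-p->X W-q->X X-p->R X-q->R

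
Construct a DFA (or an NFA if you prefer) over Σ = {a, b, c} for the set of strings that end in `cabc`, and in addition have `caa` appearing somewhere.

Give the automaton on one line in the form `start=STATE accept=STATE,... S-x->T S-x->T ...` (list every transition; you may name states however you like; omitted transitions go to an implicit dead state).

start=q0 accept=q7 q0-a->q0 q0-b->q0 q0-c->q1 q1-a->q2 q1-b->q0 q1-c->q1 q2-a->q3 q2-b->q0 q2-c->q1 q3-a->q3 q3-b->q3 q3-c->q4 q4-a->q5 q4-b->q3 q4-c->q4 q5-a->q3 q5-b->q6 q5-c->q4 q6-a->q3 q6-b->q3 q6-c->q7 q7-a->q5 q7-b->q3 q7-c->q4

Build one automaton per condition and run them in lockstep. The first has 5 states tracking how much of the suffix `cabc` has currently been matched; the second has 4 states tracking whether and how much of `caa` has been seen. A product state is a pair (one from each), accepting exactly when both do. Minimizing collapses redundant product states.
8 states suffice.
        a   b   c  
>  q0   q0  q0  q1 
   q1   q2  q0  q1 
   q2   q3  q0  q1 
   q3   q3  q3  q4 
   q4   q5  q3  q4 
   q5   q3  q6  q4 
   q6   q3  q3  q7 
 * q7   q5  q3  q4 
(> = start, * = accepting)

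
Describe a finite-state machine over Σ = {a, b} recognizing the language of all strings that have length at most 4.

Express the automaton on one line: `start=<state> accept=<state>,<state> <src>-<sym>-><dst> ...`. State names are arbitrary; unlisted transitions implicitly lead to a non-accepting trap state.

Count input length up to 5: every symbol moves from q0 toward q5, which means 'more than 4' and absorbs. Accept from {q0, q1, q2, q3, q4}.
With 6 states:
        a   b  
>* q0   q1  q1 
 * q1   q2  q2 
 * q2   q3  q3 
 * q3   q4  q4 
 * q4   q5  q5 
   q5   q5  q5 
(> = start, * = accepting)

start=q0 accept=q0,q1,q2,q3,q4 q0-a->q1 q0-b->q1 q1-a->q2 q1-b->q2 q2-a->q3 q2-b->q3 q3-a->q4 q3-b->q4 q4-a->q5 q4-b->q5 q5-a->q5 q5-b->q5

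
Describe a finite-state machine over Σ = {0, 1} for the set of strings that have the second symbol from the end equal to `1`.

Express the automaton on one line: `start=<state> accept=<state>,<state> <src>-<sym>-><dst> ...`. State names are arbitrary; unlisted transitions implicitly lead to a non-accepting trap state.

start=A accept=F,G A-0->B A-1->C B-0->D B-1->E C-0->F C-1->G D-0->D D-1->E E-0->F E-1->G F-0->D F-1->E G-0->F G-1->G

Because acceptance depends on a position counted from the end, the machine has to buffer the most recent 2 symbols. Make each state the string of the last up-to-2 symbols read; on input `x` shift the window left and append `x`. Accept when the buffered window has length 2 and begins with `1`.
With 7 states:
       0  1 
>  A   B  C 
   B   D  E 
   C   F  G 
   D   D  E 
   E   F  G 
 * F   D  E 
 * G   F  G 
(> = start, * = accepting)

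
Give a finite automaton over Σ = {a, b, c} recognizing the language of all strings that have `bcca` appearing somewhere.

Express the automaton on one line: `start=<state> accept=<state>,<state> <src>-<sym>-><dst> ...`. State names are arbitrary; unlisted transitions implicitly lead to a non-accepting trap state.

start=q0 accept=q4 q0-a->q0 q0-b->q1 q0-c->q0 q1-a->q0 q1-b->q1 q1-c->q2 q2-a->q0 q2-b->q1 q2-c->q3 q3-a->q4 q3-b->q1 q3-c->q0 q4-a->q4 q4-b->q4 q4-c->q4

Track how much of `bcca` has been matched so far: state q0 is no progress, q4 is the absorbing accept state reached once `bcca` has occurred. Intermediate states record partial matches; on a mismatch, fall back to the longest reusable overlap.
With 5 states:
        a   b   c  
>  q0   q0  q1  q0 
   q1   q0  q1  q2 
   q2   q0  q1  q3 
   q3   q4  q1  q0 
 * q4   q4  q4  q4 
(> = start, * = accepting)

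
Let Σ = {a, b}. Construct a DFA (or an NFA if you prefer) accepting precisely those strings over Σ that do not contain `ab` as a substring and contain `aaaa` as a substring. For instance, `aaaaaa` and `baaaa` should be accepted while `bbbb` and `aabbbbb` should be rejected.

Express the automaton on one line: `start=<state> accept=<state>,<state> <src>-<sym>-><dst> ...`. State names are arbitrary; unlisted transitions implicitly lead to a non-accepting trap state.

Run two small machines in parallel and take their product. The first has 3 states tracking partial matches of the forbidden pattern `ab`; the second has 5 states tracking whether and how much of `aaaa` has been seen. A product state is a pair (one from each), accepting exactly when both do. Equivalent product states are then merged.
A 6-state machine:
        a   b  
>  q0   q1  q0 
   q1   q2  q3 
   q2   q4  q3 
   q3   q3  q3 
   q4   q5  q3 
 * q5   q5  q3 
(> = start, * = accepting)

start=q0 accept=q5 q0-a->q1 q0-b->q0 q1-a->q2 q1-b->q3 q2-a->q4 q2-b->q3 q3-a->q3 q3-b->q3 q4-a->q5 q4-b->q3 q5-a->q5 q5-b->q3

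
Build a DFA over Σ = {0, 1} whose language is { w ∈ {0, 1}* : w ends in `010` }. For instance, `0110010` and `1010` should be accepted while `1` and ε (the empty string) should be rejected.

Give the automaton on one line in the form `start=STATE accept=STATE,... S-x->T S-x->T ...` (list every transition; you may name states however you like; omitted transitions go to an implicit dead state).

start=S0 accept=S3 S0-0->S1 S0-1->S0 S1-0->S1 S1-1->S2 S2-0->S3 S2-1->S0 S3-0->S1 S3-1->S2

Let each state record the length of the longest suffix of the input read so far that is also a prefix of `010`. S1 means the last symbol is `0`; S2 means the last 2 symbols are `01`; S3 means the last 3 symbols are `010`. Accept only at S3, where the string currently ends in `010`.
With 4 states:
        0   1  
>  S0   S1  S0 
   S1   S1  S2 
   S2   S3  S0 
 * S3   S1  S2 
(> = start, * = accepting)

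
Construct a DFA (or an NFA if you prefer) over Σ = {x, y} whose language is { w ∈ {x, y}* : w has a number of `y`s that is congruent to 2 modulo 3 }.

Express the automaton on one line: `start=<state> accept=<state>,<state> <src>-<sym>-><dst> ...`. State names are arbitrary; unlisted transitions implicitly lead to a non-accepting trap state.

Keep the running count of `y`s modulo 3: each `y` advances along the cycle q0 → q1 → q2 → q0 while other symbols loop. Accept at q2.
With 3 states:
        x   y  
>  q0   q0  q1 
   q1   q1  q2 
 * q2   q2  q0 
(> = start, * = accepting)

start=q0 accept=q2 q0-x->q0 q0-y->q1 q1-x->q1 q1-y->q2 q2-x->q2 q2-y->q0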